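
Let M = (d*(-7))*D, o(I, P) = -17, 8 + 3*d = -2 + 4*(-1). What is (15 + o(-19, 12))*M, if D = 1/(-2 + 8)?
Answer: -98/9 ≈ -10.889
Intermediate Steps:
d = -14/3 (d = -8/3 + (-2 + 4*(-1))/3 = -8/3 + (-2 - 4)/3 = -8/3 + (⅓)*(-6) = -8/3 - 2 = -14/3 ≈ -4.6667)
D = ⅙ (D = 1/6 = ⅙ ≈ 0.16667)
M = 49/9 (M = -14/3*(-7)*(⅙) = (98/3)*(⅙) = 49/9 ≈ 5.4444)
(15 + o(-19, 12))*M = (15 - 17)*(49/9) = -2*49/9 = -98/9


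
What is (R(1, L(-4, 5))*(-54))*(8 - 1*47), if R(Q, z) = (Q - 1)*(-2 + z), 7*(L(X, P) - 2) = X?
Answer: 0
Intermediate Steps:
L(X, P) = 2 + X/7
R(Q, z) = (-1 + Q)*(-2 + z)
(R(1, L(-4, 5))*(-54))*(8 - 1*47) = ((2 - (2 + (⅐)*(-4)) - 2*1 + 1*(2 + (⅐)*(-4)))*(-54))*(8 - 1*47) = ((2 - (2 - 4/7) - 2 + 1*(2 - 4/7))*(-54))*(8 - 47) = ((2 - 1*10/7 - 2 + 1*(10/7))*(-54))*(-39) = ((2 - 10/7 - 2 + 10/7)*(-54))*(-39) = (0*(-54))*(-39) = 0*(-39) = 0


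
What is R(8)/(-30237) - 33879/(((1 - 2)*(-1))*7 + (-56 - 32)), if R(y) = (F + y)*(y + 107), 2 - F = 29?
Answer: 113841812/272133 ≈ 418.33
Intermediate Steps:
F = -27 (F = 2 - 1*29 = 2 - 29 = -27)
R(y) = (-27 + y)*(107 + y) (R(y) = (-27 + y)*(y + 107) = (-27 + y)*(107 + y))
R(8)/(-30237) - 33879/(((1 - 2)*(-1))*7 + (-56 - 32)) = (-2889 + 8**2 + 80*8)/(-30237) - 33879/(((1 - 2)*(-1))*7 + (-56 - 32)) = (-2889 + 64 + 640)*(-1/30237) - 33879/(-1*(-1)*7 - 88) = -2185*(-1/30237) - 33879/(1*7 - 88) = 2185/30237 - 33879/(7 - 88) = 2185/30237 - 33879/(-81) = 2185/30237 - 33879*(-1/81) = 2185/30237 + 11293/27 = 113841812/272133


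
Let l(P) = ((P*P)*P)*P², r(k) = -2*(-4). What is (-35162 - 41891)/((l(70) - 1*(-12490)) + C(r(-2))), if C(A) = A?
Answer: -77053/1680712498 ≈ -4.5845e-5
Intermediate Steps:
r(k) = 8
l(P) = P⁵ (l(P) = (P²*P)*P² = P³*P² = P⁵)
(-35162 - 41891)/((l(70) - 1*(-12490)) + C(r(-2))) = (-35162 - 41891)/((70⁵ - 1*(-12490)) + 8) = -77053/((1680700000 + 12490) + 8) = -77053/(1680712490 + 8) = -77053/1680712498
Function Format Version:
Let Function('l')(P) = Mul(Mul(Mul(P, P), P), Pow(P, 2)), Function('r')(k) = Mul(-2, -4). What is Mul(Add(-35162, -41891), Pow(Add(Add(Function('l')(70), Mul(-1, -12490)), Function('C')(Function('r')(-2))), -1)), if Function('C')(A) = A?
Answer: Rational(-77053, 1680712498) ≈ -4.5845e-5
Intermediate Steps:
Function('r')(k) = 8
Function('l')(P) = Pow(P, 5) (Function('l')(P) = Mul(Mul(Pow(P, 2), P), Pow(P, 2)) = Mul(Pow(P, 3), Pow(P, 2)) = Pow(P, 5))
Mul(Add(-35162, -41891), Pow(Add(Add(Function('l')(70), Mul(-1, -12490)), Function('C')(Function('r')(-2))), -1)) = Mul(Add(-35162, -41891), Pow(Add(Add(Pow(70, 5), Mul(-1, -12490)), 8), -1)) = Mul(-77053, Pow(Add(Add(1680700000, 12490), 8), -1)) = Mul(-77053, Pow(Add(1680712490, 8), -1)) = Mul(-77053, Pow(1680712498, -1)) = Mul(-77053, Rational(1, 1680712498)) = Rational(-77053, 1680712498)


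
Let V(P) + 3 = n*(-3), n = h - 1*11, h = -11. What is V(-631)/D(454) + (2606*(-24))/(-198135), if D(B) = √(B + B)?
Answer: 20848/66045 + 63*√227/454 ≈ 2.4064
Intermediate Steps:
n = -22 (n = -11 - 1*11 = -11 - 11 = -22)
D(B) = √2*√B (D(B) = √(2*B) = √2*√B)
V(P) = 63 (V(P) = -3 - 22*(-3) = -3 + 66 = 63)
V(-631)/D(454) + (2606*(-24))/(-198135) = 63/((√2*√454)) + (2606*(-24))/(-198135) = 63/((2*√227)) - 62544*(-1/198135) = 63*(√227/454) + 20848/66045 = 63*√227/454 + 20848/66045 = 20848/66045 + 63*√227/454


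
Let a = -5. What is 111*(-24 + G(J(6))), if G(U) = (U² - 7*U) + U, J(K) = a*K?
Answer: 117216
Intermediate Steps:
J(K) = -5*K
G(U) = U² - 6*U
111*(-24 + G(J(6))) = 111*(-24 + (-5*6)*(-6 - 5*6)) = 111*(-24 - 30*(-6 - 30)) = 111*(-24 - 30*(-36)) = 111*(-24 + 1080) = 111*1056 = 117216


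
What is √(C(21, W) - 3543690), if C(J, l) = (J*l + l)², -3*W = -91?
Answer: I*√27885206/3 ≈ 1760.2*I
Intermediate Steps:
W = 91/3 (W = -⅓*(-91) = 91/3 ≈ 30.333)
C(J, l) = (l + J*l)²
√(C(21, W) - 3543690) = √((91/3)²*(1 + 21)² - 3543690) = √((8281/9)*22² - 3543690) = √((8281/9)*484 - 3543690) = √(4008004/9 - 3543690) = √(-27885206/9) = I*√27885206/3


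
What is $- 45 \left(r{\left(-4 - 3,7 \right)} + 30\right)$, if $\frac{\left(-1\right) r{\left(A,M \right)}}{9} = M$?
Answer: $1485$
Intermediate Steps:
$r{\left(A,M \right)} = - 9 M$
$- 45 \left(r{\left(-4 - 3,7 \right)} + 30\right) = - 45 \left(\left(-9\right) 7 + 30\right) = - 45 \left(-63 + 30\right) = \left(-45\right) \left(-33\right) = 1485$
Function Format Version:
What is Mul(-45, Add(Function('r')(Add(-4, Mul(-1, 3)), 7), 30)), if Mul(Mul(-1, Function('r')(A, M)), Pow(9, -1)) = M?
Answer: 1485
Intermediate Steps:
Function('r')(A, M) = Mul(-9, M)
Mul(-45, Add(Function('r')(Add(-4, Mul(-1, 3)), 7), 30)) = Mul(-45, Add(Mul(-9, 7), 30)) = Mul(-45, Add(-63, 30)) = Mul(-45, -33) = 1485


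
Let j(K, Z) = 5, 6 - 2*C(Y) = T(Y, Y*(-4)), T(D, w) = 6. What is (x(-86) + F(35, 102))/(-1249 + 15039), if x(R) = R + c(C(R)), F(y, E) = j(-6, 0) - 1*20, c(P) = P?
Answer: -101/13790 ≈ -0.0073241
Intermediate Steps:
C(Y) = 0 (C(Y) = 3 - ½*6 = 3 - 3 = 0)
F(y, E) = -15 (F(y, E) = 5 - 1*20 = 5 - 20 = -15)
x(R) = R (x(R) = R + 0 = R)
(x(-86) + F(35, 102))/(-1249 + 15039) = (-86 - 15)/(-1249 + 15039) = -101/13790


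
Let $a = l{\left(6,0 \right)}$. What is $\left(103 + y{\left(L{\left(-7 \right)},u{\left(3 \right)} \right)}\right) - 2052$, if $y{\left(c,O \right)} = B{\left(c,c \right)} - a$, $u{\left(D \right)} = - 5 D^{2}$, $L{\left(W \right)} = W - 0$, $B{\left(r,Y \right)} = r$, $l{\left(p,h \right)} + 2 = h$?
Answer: $-1954$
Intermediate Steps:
$l{\left(p,h \right)} = -2 + h$
$L{\left(W \right)} = W$ ($L{\left(W \right)} = W + 0 = W$)
$a = -2$ ($a = -2 + 0 = -2$)
$y{\left(c,O \right)} = 2 + c$ ($y{\left(c,O \right)} = c - -2 = c + 2 = 2 + c$)
$\left(103 + y{\left(L{\left(-7 \right)},u{\left(3 \right)} \right)}\right) - 2052 = \left(103 + \left(2 - 7\right)\right) - 2052 = \left(103 - 5\right) - 2052 = 98 - 2052 = -1954$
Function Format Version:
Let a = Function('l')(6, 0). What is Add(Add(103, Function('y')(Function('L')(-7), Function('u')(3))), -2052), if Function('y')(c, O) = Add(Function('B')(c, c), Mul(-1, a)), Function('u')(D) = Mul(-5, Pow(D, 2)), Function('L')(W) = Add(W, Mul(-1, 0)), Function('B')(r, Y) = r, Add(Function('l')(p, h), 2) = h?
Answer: -1954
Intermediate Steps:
Function('l')(p, h) = Add(-2, h)
Function('L')(W) = W (Function('L')(W) = Add(W, 0) = W)
a = -2 (a = Add(-2, 0) = -2)
Function('y')(c, O) = Add(2, c) (Function('y')(c, O) = Add(c, Mul(-1, -2)) = Add(c, 2) = Add(2, c))
Add(Add(103, Function('y')(Function('L')(-7), Function('u')(3))), -2052) = Add(Add(103, Add(2, -7)), -2052) = Add(Add(103, -5), -2052) = Add(98, -2052) = -1954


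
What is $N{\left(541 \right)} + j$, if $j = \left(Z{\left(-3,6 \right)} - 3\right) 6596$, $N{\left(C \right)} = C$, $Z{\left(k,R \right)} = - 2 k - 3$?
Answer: $541$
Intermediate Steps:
$Z{\left(k,R \right)} = -3 - 2 k$
$j = 0$ ($j = \left(\left(-3 - -6\right) - 3\right) 6596 = \left(\left(-3 + 6\right) - 3\right) 6596 = \left(3 - 3\right) 6596 = 0 \cdot 6596 = 0$)
$N{\left(541 \right)} + j = 541 + 0 = 541$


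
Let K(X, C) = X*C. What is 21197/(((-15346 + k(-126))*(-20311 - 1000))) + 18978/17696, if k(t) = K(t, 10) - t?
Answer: 208298403311/194216519840 ≈ 1.0725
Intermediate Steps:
K(X, C) = C*X
k(t) = 9*t (k(t) = 10*t - t = 9*t)
21197/(((-15346 + k(-126))*(-20311 - 1000))) + 18978/17696 = 21197/(((-15346 + 9*(-126))*(-20311 - 1000))) + 18978/17696 = 21197/(((-15346 - 1134)*(-21311))) + 18978*(1/17696) = 21197/((-16480*(-21311))) + 9489/8848 = 21197/351205280 + 9489/8848 = 208298403311/194216519840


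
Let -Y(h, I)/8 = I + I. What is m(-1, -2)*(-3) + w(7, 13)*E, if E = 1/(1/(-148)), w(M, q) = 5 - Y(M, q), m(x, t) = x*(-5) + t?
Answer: -31533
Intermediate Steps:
Y(h, I) = -16*I (Y(h, I) = -8*(I + I) = -16*I)
m(x, t) = t - 5*x (m(x, t) = -5*x + t = t - 5*x)
w(M, q) = 5 + 16*q (w(M, q) = 5 - (-16)*q = 5 + 16*q)
E = -148 (E = 1/(-1/148) = -148)
m(-1, -2)*(-3) + w(7, 13)*E = (-2 - 5*(-1))*(-3) + (5 + 16*13)*(-148) = (-2 + 5)*(-3) + (5 + 208)*(-148) = 3*(-3) + 213*(-148) = -9 - 31524 = -31533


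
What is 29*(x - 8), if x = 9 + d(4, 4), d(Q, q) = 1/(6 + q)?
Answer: 319/10 ≈ 31.900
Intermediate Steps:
x = 91/10 (x = 9 + 1/(6 + 4) = 9 + 1/10 = 9 + ⅒ = 91/10 ≈ 9.1000)
29*(x - 8) = 29*(91/10 - 8) = 29*(11/10) = 319/10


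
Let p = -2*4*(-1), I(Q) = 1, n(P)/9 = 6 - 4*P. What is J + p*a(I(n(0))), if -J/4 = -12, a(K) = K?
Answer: 56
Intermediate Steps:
n(P) = 54 - 36*P (n(P) = 9*(6 - 4*P) = 54 - 36*P)
J = 48 (J = -4*(-12) = 48)
p = 8 (p = -8*(-1) = 8)
J + p*a(I(n(0))) = 48 + 8*1 = 48 + 8 = 56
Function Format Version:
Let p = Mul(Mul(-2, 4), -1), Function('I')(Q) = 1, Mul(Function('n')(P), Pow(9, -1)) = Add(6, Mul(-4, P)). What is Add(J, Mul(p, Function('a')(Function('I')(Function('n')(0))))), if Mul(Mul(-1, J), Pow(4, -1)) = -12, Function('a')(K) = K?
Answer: 56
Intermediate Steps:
Function('n')(P) = Add(54, Mul(-36, P)) (Function('n')(P) = Mul(9, Add(6, Mul(-4, P))) = Add(54, Mul(-36, P)))
J = 48 (J = Mul(-4, -12) = 48)
p = 8 (p = Mul(-8, -1) = 8)
Add(J, Mul(p, Function('a')(Function('I')(Function('n')(0))))) = Add(48, Mul(8, 1)) = Add(48, 8) = 56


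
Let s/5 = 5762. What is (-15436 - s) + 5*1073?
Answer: -38881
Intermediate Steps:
s = 28810 (s = 5*5762 = 28810)
(-15436 - s) + 5*1073 = (-15436 - 1*28810) + 5*1073 = (-15436 - 28810) + 5365 = -44246 + 5365 = -38881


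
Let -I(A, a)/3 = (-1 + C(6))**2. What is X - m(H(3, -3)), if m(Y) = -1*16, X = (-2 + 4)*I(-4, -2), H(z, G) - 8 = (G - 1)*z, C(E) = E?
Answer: -134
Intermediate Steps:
I(A, a) = -75 (I(A, a) = -3*(-1 + 6)**2 = -3*5**2 = -3*25 = -75)
H(z, G) = 8 + z*(-1 + G) (H(z, G) = 8 + (G - 1)*z = 8 + (-1 + G)*z = 8 + z*(-1 + G))
X = -150 (X = (-2 + 4)*(-75) = 2*(-75) = -150)
m(Y) = -16
X - m(H(3, -3)) = -150 - 1*(-16) = -150 + 16 = -134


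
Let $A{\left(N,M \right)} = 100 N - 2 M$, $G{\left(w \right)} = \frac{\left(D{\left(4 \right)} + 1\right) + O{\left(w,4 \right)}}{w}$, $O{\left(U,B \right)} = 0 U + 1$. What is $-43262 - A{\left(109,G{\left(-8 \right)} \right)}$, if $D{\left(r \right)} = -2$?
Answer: $-54162$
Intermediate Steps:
$O{\left(U,B \right)} = 1$ ($O{\left(U,B \right)} = 0 + 1 = 1$)
$G{\left(w \right)} = 0$ ($G{\left(w \right)} = \frac{\left(-2 + 1\right) + 1}{w} = \frac{-1 + 1}{w} = \frac{0}{w} = 0$)
$A{\left(N,M \right)} = - 2 M + 100 N$
$-43262 - A{\left(109,G{\left(-8 \right)} \right)} = -43262 - \left(\left(-2\right) 0 + 100 \cdot 109\right) = -43262 - \left(0 + 10900\right) = -43262 - 10900 = -54162$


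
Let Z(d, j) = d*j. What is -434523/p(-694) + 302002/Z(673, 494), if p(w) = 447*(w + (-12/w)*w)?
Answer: 39961463465/17486503814 ≈ 2.2853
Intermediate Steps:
p(w) = -5364 + 447*w (p(w) = 447*(w - 12) = 447*(-12 + w) = -5364 + 447*w)
-434523/p(-694) + 302002/Z(673, 494) = -434523/(-5364 + 447*(-694)) + 302002/((673*494)) = -434523/(-5364 - 310218) + 302002/332462 = -434523/(-315582) + 302002*(1/332462) = -434523*(-1/315582) + 151001/166231 = 144841/105194 + 151001/166231 = 39961463465/17486503814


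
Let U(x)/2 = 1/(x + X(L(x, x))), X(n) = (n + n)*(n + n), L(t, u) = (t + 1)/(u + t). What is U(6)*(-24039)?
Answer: -1730808/265 ≈ -6531.4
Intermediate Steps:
L(t, u) = (1 + t)/(t + u)
X(n) = 4*n² (X(n) = (2*n)*(2*n) = 4*n²)
U(x) = 2/(x + (1 + x)²/x²) (U(x) = 2/(x + 4*((1 + x)/(x + x))²) = 2/(x + 4*((1 + x)/((2*x)))²) = 2/(x + 4*((1/(2*x))*(1 + x))²) = 2/(x + 4*((1 + x)/(2*x))²) = 2/(x + 4*((1 + x)²/(4*x²))) = 2/(x + (1 + x)²/x²))
U(6)*(-24039) = (2*6²/(6³ + (1 + 6)²))*(-24039) = (2*36/(216 + 7²))*(-24039) = (2*36/(216 + 49))*(-24039) = (2*36/265)*(-24039) = (2*36*(1/265))*(-24039) = (72/265)*(-24039) = -1730808/265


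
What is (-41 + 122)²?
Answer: 6561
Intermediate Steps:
(-41 + 122)² = 81² = 6561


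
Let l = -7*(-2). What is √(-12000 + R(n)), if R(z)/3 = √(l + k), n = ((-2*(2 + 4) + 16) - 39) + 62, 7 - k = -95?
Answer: √(-12000 + 6*√29) ≈ 109.4*I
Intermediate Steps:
k = 102 (k = 7 - 1*(-95) = 7 + 95 = 102)
l = 14
n = 27 (n = ((-2*6 + 16) - 39) + 62 = ((-12 + 16) - 39) + 62 = (4 - 39) + 62 = -35 + 62 = 27)
R(z) = 6*√29 (R(z) = 3*√(14 + 102) = 3*√116 = 3*(2*√29) = 6*√29)
√(-12000 + R(n)) = √(-12000 + 6*√29)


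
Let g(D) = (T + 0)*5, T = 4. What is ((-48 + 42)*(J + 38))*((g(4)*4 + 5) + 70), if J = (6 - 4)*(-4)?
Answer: -27900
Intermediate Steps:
J = -8 (J = 2*(-4) = -8)
g(D) = 20 (g(D) = (4 + 0)*5 = 4*5 = 20)
((-48 + 42)*(J + 38))*((g(4)*4 + 5) + 70) = ((-48 + 42)*(-8 + 38))*((20*4 + 5) + 70) = (-6*30)*((80 + 5) + 70) = -180*(85 + 70) = -180*155 = -27900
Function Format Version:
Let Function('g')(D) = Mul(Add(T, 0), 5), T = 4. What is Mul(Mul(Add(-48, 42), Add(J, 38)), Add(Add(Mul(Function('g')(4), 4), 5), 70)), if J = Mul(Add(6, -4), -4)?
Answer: -27900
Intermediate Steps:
J = -8 (J = Mul(2, -4) = -8)
Function('g')(D) = 20 (Function('g')(D) = Mul(Add(4, 0), 5) = Mul(4, 5) = 20)
Mul(Mul(Add(-48, 42), Add(J, 38)), Add(Add(Mul(Function('g')(4), 4), 5), 70)) = Mul(Mul(Add(-48, 42), Add(-8, 38)), Add(Add(Mul(20, 4), 5), 70)) = Mul(Mul(-6, 30), Add(Add(80, 5), 70)) = Mul(-180, Add(85, 70)) = Mul(-180, 155) = -27900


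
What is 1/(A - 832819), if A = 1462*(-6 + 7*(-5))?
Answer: -1/892761 ≈ -1.1201e-6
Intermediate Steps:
A = -59942 (A = 1462*(-6 - 35) = 1462*(-41) = -59942)
1/(A - 832819) = 1/(-59942 - 832819) = 1/(-892761) = -1/892761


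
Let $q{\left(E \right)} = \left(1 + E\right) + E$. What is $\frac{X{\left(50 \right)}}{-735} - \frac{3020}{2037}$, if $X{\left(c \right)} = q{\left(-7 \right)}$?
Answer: $- \frac{34813}{23765} \approx -1.4649$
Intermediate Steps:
$q{\left(E \right)} = 1 + 2 E$
$X{\left(c \right)} = -13$ ($X{\left(c \right)} = 1 + 2 \left(-7\right) = 1 - 14 = -13$)
$\frac{X{\left(50 \right)}}{-735} - \frac{3020}{2037} = - \frac{13}{-735} - \frac{3020}{2037} = \left(-13\right) \left(- \frac{1}{735}\right) - \frac{3020}{2037} = \frac{13}{735} - \frac{3020}{2037} = - \frac{34813}{23765}$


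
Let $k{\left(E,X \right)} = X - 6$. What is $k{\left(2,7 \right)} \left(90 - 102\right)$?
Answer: $-12$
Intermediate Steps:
$k{\left(E,X \right)} = -6 + X$
$k{\left(2,7 \right)} \left(90 - 102\right) = \left(-6 + 7\right) \left(90 - 102\right) = 1 \left(-12\right) = -12$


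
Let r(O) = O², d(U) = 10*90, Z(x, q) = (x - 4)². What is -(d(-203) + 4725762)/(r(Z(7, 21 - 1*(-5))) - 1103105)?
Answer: 2363331/551512 ≈ 4.2852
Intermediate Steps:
Z(x, q) = (-4 + x)²
d(U) = 900
-(d(-203) + 4725762)/(r(Z(7, 21 - 1*(-5))) - 1103105) = -(900 + 4725762)/(((-4 + 7)²)² - 1103105) = -4726662/((3²)² - 1103105) = -4726662/(9² - 1103105) = -4726662/(81 - 1103105) = -4726662/(-1103024) = -4726662*(-1)/1103024 = -1*(-2363331/551512) = 2363331/551512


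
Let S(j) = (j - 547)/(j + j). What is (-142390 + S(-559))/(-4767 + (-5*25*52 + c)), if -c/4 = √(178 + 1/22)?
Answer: 9864822154209/780569065237 - 159190914*√86174/780569065237 ≈ 12.578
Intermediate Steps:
S(j) = (-547 + j)/(2*j) (S(j) = (-547 + j)/((2*j)) = (-547 + j)*(1/(2*j)) = (-547 + j)/(2*j))
c = -2*√86174/11 (c = -4*√(178 + 1/22) = -2*√86174/11 ≈ -53.373)
(-142390 + S(-559))/(-4767 + (-5*25*52 + c)) = (-142390 + (½)*(-547 - 559)/(-559))/(-4767 + (-5*25*52 - 2*√86174/11)) = (-142390 + (½)*(-1/559)*(-1106))/(-4767 + (-125*52 - 2*√86174/11)) = (-142390 + 553/559)/(-4767 + (-6500 - 2*√86174/11)) = -79595457/(559*(-11267 - 2*√86174/11))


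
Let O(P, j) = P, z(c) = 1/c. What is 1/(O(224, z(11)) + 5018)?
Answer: 1/5242 ≈ 0.00019077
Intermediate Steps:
1/(O(224, z(11)) + 5018) = 1/(224 + 5018) = 1/5242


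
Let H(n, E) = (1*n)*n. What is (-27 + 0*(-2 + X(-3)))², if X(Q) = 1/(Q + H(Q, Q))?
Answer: 729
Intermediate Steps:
H(n, E) = n² (H(n, E) = n*n = n²)
X(Q) = 1/(Q + Q²)
(-27 + 0*(-2 + X(-3)))² = (-27 + 0*(-2 + 1/((-3)*(1 - 3))))² = (-27 + 0*(-2 - ⅓/(-2)))² = (-27 + 0*(-2 - ⅓*(-½)))² = (-27 + 0*(-2 + ⅙))² = (-27 + 0*(-11/6))² = (-27 + 0)² = (-27)² = 729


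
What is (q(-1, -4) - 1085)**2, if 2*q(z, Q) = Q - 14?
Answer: 1196836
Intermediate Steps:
q(z, Q) = -7 + Q/2 (q(z, Q) = (Q - 14)/2 = (-14 + Q)/2 = -7 + Q/2)
(q(-1, -4) - 1085)**2 = ((-7 + (1/2)*(-4)) - 1085)**2 = ((-7 - 2) - 1085)**2 = (-9 - 1085)**2 = (-1094)**2 = 1196836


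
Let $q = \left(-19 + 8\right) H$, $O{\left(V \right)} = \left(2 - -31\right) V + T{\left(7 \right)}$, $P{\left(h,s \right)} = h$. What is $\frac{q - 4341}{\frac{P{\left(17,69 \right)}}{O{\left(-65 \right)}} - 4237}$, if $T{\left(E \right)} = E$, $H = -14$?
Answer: $\frac{8951806}{9058723} \approx 0.9882$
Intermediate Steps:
$O{\left(V \right)} = 7 + 33 V$ ($O{\left(V \right)} = \left(2 - -31\right) V + 7 = \left(2 + 31\right) V + 7 = 33 V + 7 = 7 + 33 V$)
$q = 154$ ($q = \left(-19 + 8\right) \left(-14\right) = \left(-11\right) \left(-14\right) = 154$)
$\frac{q - 4341}{\frac{P{\left(17,69 \right)}}{O{\left(-65 \right)}} - 4237} = \frac{154 - 4341}{\frac{17}{7 + 33 \left(-65\right)} - 4237} = - \frac{4187}{\frac{17}{7 - 2145} - 4237} = - \frac{4187}{\frac{17}{-2138} - 4237} = - \frac{4187}{17 \left(- \frac{1}{2138}\right) - 4237} = - \frac{4187}{- \frac{17}{2138} - 4237} = - \frac{4187}{- \frac{9058723}{2138}} = \left(-4187\right) \left(- \frac{2138}{9058723}\right) = \frac{8951806}{9058723}$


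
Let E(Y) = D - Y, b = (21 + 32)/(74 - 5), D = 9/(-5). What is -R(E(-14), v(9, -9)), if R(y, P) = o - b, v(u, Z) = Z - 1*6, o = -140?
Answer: 9713/69 ≈ 140.77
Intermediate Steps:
D = -9/5 (D = 9*(-⅕) = -9/5 ≈ -1.8000)
b = 53/69 ≈ 0.76812
v(u, Z) = -6 + Z (v(u, Z) = Z - 6 = -6 + Z)
E(Y) = -9/5 - Y
R(y, P) = -9713/69 (R(y, P) = -140 - 1*53/69 = -140 - 53/69 = -9713/69)
-R(E(-14), v(9, -9)) = -1*(-9713/69) = 9713/69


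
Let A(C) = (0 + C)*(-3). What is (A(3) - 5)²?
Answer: 196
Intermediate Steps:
A(C) = -3*C (A(C) = C*(-3) = -3*C)
(A(3) - 5)² = (-3*3 - 5)² = (-9 - 5)² = (-14)² = 196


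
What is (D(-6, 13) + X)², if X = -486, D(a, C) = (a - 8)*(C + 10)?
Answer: 652864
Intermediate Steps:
D(a, C) = (-8 + a)*(10 + C)
(D(-6, 13) + X)² = ((-80 - 8*13 + 10*(-6) + 13*(-6)) - 486)² = ((-80 - 104 - 60 - 78) - 486)² = (-322 - 486)² = (-808)² = 652864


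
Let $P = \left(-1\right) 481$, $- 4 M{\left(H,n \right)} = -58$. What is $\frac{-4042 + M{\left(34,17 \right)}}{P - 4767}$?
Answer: $\frac{8055}{10496} \approx 0.76744$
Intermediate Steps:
$M{\left(H,n \right)} = \frac{29}{2}$ ($M{\left(H,n \right)} = \left(- \frac{1}{4}\right) \left(-58\right) = \frac{29}{2}$)
$P = -481$
$\frac{-4042 + M{\left(34,17 \right)}}{P - 4767} = \frac{-4042 + \frac{29}{2}}{-481 - 4767} = - \frac{8055}{2 \left(-5248\right)} = \left(- \frac{8055}{2}\right) \left(- \frac{1}{5248}\right) = \frac{8055}{10496}$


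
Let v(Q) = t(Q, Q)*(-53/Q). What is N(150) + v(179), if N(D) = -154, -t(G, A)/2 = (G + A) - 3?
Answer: 10064/179 ≈ 56.223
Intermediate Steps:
t(G, A) = 6 - 2*A - 2*G (t(G, A) = -2*((G + A) - 3) = -2*((A + G) - 3) = -2*(-3 + A + G) = 6 - 2*A - 2*G)
v(Q) = -53*(6 - 4*Q)/Q (v(Q) = (6 - 2*Q - 2*Q)*(-53/Q) = (6 - 4*Q)*(-53/Q) = -53*(6 - 4*Q)/Q)
N(150) + v(179) = -154 + (212 - 318/179) = -154 + 37630/179 = 10064/179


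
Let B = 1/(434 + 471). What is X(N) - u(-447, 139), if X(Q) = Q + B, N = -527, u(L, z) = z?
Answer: -602729/905 ≈ -666.00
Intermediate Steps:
B = 1/905 ≈ 0.0011050
X(Q) = 1/905 + Q (X(Q) = Q + 1/905 = 1/905 + Q)
X(N) - u(-447, 139) = (1/905 - 527) - 1*139 = -476934/905 - 139 = -602729/905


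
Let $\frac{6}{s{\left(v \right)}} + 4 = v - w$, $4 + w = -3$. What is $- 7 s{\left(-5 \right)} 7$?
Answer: $147$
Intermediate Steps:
$w = -7$ ($w = -4 - 3 = -7$)
$s{\left(v \right)} = \frac{6}{3 + v}$ ($s{\left(v \right)} = \frac{6}{-4 + \left(v - -7\right)} = \frac{6}{-4 + \left(v + 7\right)} = \frac{6}{-4 + \left(7 + v\right)} = \frac{6}{3 + v}$)
$- 7 s{\left(-5 \right)} 7 = - 7 \frac{6}{3 - 5} \cdot 7 = - 7 \frac{6}{-2} \cdot 7 = - 7 \cdot 6 \left(- \frac{1}{2}\right) 7 = \left(-7\right) \left(-3\right) 7 = 21 \cdot 7 = 147$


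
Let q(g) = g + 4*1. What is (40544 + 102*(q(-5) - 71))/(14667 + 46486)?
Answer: 33200/61153 ≈ 0.54290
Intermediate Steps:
q(g) = 4 + g (q(g) = g + 4 = 4 + g)
(40544 + 102*(q(-5) - 71))/(14667 + 46486) = (40544 + 102*((4 - 5) - 71))/(14667 + 46486) = (40544 + 102*(-1 - 71))/61153 = (40544 + 102*(-72))*(1/61153) = (40544 - 7344)*(1/61153) = 33200*(1/61153) = 33200/61153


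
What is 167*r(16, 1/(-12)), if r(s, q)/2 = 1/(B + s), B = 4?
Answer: 167/10 ≈ 16.700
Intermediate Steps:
r(s, q) = 2/(4 + s)
167*r(16, 1/(-12)) = 167*(2/(4 + 16)) = 167*(2/20) = 167*(2*(1/20)) = 167*(⅒) = 167/10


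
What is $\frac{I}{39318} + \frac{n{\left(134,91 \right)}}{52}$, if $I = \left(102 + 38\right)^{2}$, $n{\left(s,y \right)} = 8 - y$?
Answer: $- \frac{1122097}{1022268} \approx -1.0977$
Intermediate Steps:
$I = 19600$ ($I = 140^{2} = 19600$)
$\frac{I}{39318} + \frac{n{\left(134,91 \right)}}{52} = \frac{19600}{39318} + \frac{8 - 91}{52} = 19600 \cdot \frac{1}{39318} + \left(8 - 91\right) \frac{1}{52} = \frac{9800}{19659} - \frac{83}{52} = - \frac{1122097}{1022268}$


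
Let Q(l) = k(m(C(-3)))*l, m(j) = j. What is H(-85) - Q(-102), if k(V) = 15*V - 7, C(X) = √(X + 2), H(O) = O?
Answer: -799 + 1530*I ≈ -799.0 + 1530.0*I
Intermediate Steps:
C(X) = √(2 + X)
k(V) = -7 + 15*V
Q(l) = l*(-7 + 15*I) (Q(l) = (-7 + 15*√(2 - 3))*l = (-7 + 15*√(-1))*l = (-7 + 15*I)*l = l*(-7 + 15*I))
H(-85) - Q(-102) = -85 - (-102)*(-7 + 15*I) = -85 - (714 - 1530*I) = -85 + (-714 + 1530*I) = -799 + 1530*I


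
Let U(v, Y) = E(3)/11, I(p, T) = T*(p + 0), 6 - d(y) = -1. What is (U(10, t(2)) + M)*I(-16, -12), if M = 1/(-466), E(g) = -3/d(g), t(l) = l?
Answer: -141600/17941 ≈ -7.8925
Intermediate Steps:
d(y) = 7 (d(y) = 6 - 1*(-1) = 6 + 1 = 7)
I(p, T) = T*p
E(g) = -3/7
M = -1/466 ≈ -0.0021459
U(v, Y) = -3/77 (U(v, Y) = -3/7/11 = -3/7*1/11 = -3/77)
(U(10, t(2)) + M)*I(-16, -12) = (-3/77 - 1/466)*(-12*(-16)) = -1475/35882*192 = -141600/17941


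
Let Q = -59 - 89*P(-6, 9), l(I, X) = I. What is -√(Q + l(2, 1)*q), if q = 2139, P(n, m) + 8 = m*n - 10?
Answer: -√10627 ≈ -103.09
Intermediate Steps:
P(n, m) = -18 + m*n (P(n, m) = -8 + (m*n - 10) = -8 + (-10 + m*n) = -18 + m*n)
Q = 6349 (Q = -59 - 89*(-18 + 9*(-6)) = -59 - 89*(-18 - 54) = -59 - 89*(-72) = -59 + 6408 = 6349)
-√(Q + l(2, 1)*q) = -√(6349 + 2*2139) = -√(6349 + 4278) = -√10627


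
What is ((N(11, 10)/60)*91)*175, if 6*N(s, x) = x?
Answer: 15925/36 ≈ 442.36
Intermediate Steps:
N(s, x) = x/6
((N(11, 10)/60)*91)*175 = ((((⅙)*10)/60)*91)*175 = (((5/3)*(1/60))*91)*175 = ((1/36)*91)*175 = (91/36)*175 = 15925/36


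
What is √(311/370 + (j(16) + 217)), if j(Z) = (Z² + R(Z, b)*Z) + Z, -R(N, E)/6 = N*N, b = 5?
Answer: I*√3297395230/370 ≈ 155.2*I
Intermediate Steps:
R(N, E) = -6*N² (R(N, E) = -6*N*N = -6*N²)
j(Z) = Z + Z² - 6*Z³ (j(Z) = (Z² + (-6*Z²)*Z) + Z = (Z² - 6*Z³) + Z = Z + Z² - 6*Z³)
√(311/370 + (j(16) + 217)) = √(311/370 + (16*(1 + 16 - 6*16²) + 217)) = √(311*(1/370) + (16*(1 + 16 - 6*256) + 217)) = √(311/370 + (16*(1 + 16 - 1536) + 217)) = √(311/370 + (16*(-1519) + 217)) = √(311/370 + (-24304 + 217)) = √(311/370 - 24087) = √(-8911879/370) = I*√3297395230/370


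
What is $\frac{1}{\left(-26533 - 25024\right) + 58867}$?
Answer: $\frac{1}{7310} \approx 0.0001368$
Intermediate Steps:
$\frac{1}{\left(-26533 - 25024\right) + 58867} = \frac{1}{-51557 + 58867} = \frac{1}{7310}$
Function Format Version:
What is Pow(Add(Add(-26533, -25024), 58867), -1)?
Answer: Rational(1, 7310) ≈ 0.00013680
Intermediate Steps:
Pow(Add(Add(-26533, -25024), 58867), -1) = Pow(Add(-51557, 58867), -1) = Pow(7310, -1) = Rational(1, 7310)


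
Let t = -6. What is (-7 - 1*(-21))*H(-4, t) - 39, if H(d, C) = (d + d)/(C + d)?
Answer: -139/5 ≈ -27.800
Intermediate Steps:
H(d, C) = 2*d/(C + d) (H(d, C) = (2*d)/(C + d) = 2*d/(C + d))
(-7 - 1*(-21))*H(-4, t) - 39 = (-7 - 1*(-21))*(2*(-4)/(-6 - 4)) - 39 = (-7 + 21)*(2*(-4)/(-10)) - 39 = 14*(2*(-4)*(-⅒)) - 39 = 14*(⅘) - 39 = 56/5 - 39 = -139/5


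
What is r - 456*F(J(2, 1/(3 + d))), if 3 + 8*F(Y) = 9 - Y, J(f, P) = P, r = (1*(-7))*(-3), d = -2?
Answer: -264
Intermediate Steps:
r = 21 (r = -7*(-3) = 21)
F(Y) = ¾ - Y/8 (F(Y) = -3/8 + (9 - Y)/8 = -3/8 + (9/8 - Y/8) = ¾ - Y/8)
r - 456*F(J(2, 1/(3 + d))) = 21 - 456*(¾ - 1/(8*(3 - 2))) = 21 - 456*(¾ - ⅛/1) = 21 - 456*(¾ - ⅛*1) = 21 - 456*(¾ - ⅛) = 21 - 456*5/8 = 21 - 285 = -264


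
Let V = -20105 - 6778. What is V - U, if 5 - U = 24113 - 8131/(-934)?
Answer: -2583719/934 ≈ -2766.3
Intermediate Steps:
U = -22525003/934 (U = 5 - (24113 - 8131/(-934)) = 5 - (24113 - 8131*(-1)/934) = 5 - (24113 - 1*(-8131/934)) = 5 - (24113 + 8131/934) = 5 - 1*22529673/934 = 5 - 22529673/934 = -22525003/934 ≈ -24117.)
V = -26883
V - U = -26883 - 1*(-22525003/934) = -26883 + 22525003/934 = -2583719/934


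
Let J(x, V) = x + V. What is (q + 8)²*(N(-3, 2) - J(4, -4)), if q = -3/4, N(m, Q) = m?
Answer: -2523/16 ≈ -157.69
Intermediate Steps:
J(x, V) = V + x
q = -¾ (q = -3*¼ = -¾ ≈ -0.75000)
(q + 8)²*(N(-3, 2) - J(4, -4)) = (-¾ + 8)²*(-3 - (-4 + 4)) = (29/4)²*(-3 - 1*0) = 841*(-3 + 0)/16 = (841/16)*(-3) = -2523/16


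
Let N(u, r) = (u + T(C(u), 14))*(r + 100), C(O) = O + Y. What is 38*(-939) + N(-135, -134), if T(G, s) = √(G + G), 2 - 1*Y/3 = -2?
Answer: -31092 - 34*I*√246 ≈ -31092.0 - 533.27*I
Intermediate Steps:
Y = 12 (Y = 6 - 3*(-2) = 6 + 6 = 12)
C(O) = 12 + O (C(O) = O + 12 = 12 + O)
T(G, s) = √2*√G (T(G, s) = √(2*G) = √2*√G)
N(u, r) = (100 + r)*(u + √2*√(12 + u)) (N(u, r) = (u + √2*√(12 + u))*(r + 100) = (u + √2*√(12 + u))*(100 + r) = (100 + r)*(u + √2*√(12 + u)))
38*(-939) + N(-135, -134) = 38*(-939) + (100*(-135) + 100*√(24 + 2*(-135)) - 134*(-135) - 134*√(24 + 2*(-135))) = -35682 + (-13500 + 100*√(24 - 270) + 18090 - 134*√(24 - 270)) = -35682 + (-13500 + 100*√(-246) + 18090 - 134*I*√246) = -35682 + (-13500 + 100*(I*√246) + 18090 - 134*I*√246) = -35682 + (-13500 + 100*I*√246 + 18090 - 134*I*√246) = -35682 + (4590 - 34*I*√246) = -31092 - 34*I*√246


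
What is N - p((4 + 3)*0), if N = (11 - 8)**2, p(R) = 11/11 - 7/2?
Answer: 23/2 ≈ 11.500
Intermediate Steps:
p(R) = -5/2 (p(R) = 11*(1/11) - 7*1/2 = 1 - 7/2 = -5/2)
N = 9 (N = 3**2 = 9)
N - p((4 + 3)*0) = 9 - 1*(-5/2) = 9 + 5/2 = 23/2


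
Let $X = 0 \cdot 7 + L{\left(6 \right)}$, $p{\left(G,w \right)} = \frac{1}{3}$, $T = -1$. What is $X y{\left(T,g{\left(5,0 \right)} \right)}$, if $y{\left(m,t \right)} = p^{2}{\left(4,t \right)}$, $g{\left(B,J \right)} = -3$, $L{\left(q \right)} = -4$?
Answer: $- \frac{4}{9} \approx -0.44444$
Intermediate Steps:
$p{\left(G,w \right)} = \frac{1}{3}$
$y{\left(m,t \right)} = \frac{1}{9}$ ($y{\left(m,t \right)} = \left(\frac{1}{3}\right)^{2} = \frac{1}{9}$)
$X = -4$ ($X = 0 \cdot 7 - 4 = 0 - 4 = -4$)
$X y{\left(T,g{\left(5,0 \right)} \right)} = \left(-4\right) \frac{1}{9} = - \frac{4}{9}$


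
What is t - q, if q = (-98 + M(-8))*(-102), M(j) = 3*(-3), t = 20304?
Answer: 9390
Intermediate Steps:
M(j) = -9
q = 10914 (q = (-98 - 9)*(-102) = -107*(-102) = 10914)
t - q = 20304 - 1*10914 = 20304 - 10914 = 9390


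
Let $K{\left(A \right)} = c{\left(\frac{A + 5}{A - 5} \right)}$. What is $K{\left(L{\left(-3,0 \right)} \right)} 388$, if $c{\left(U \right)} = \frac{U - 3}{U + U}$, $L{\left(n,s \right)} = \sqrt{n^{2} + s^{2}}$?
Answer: $\frac{679}{2} \approx 339.5$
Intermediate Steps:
$c{\left(U \right)} = \frac{-3 + U}{2 U}$
$K{\left(A \right)} = \frac{\left(-5 + A\right) \left(-3 + \frac{5 + A}{-5 + A}\right)}{2 \left(5 + A\right)}$ ($K{\left(A \right)} = \frac{-3 + \frac{A + 5}{A - 5}}{2 \frac{A + 5}{A - 5}} = \frac{-3 + \frac{5 + A}{-5 + A}}{2 \frac{5 + A}{-5 + A}} = \frac{\frac{-5 + A}{5 + A} \left(-3 + \frac{5 + A}{-5 + A}\right)}{2} = \frac{\left(-5 + A\right) \left(-3 + \frac{5 + A}{-5 + A}\right)}{2 \left(5 + A\right)}$)
$K{\left(L{\left(-3,0 \right)} \right)} 388 = \frac{10 - \sqrt{\left(-3\right)^{2} + 0^{2}}}{5 + \sqrt{\left(-3\right)^{2} + 0^{2}}} \cdot 388 = \frac{10 - \sqrt{9 + 0}}{5 + \sqrt{9 + 0}} \cdot 388 = \frac{10 - \sqrt{9}}{5 + \sqrt{9}} \cdot 388 = \frac{10 - 3}{5 + 3} \cdot 388 = \frac{10 - 3}{8} \cdot 388 = \frac{1}{8} \cdot 7 \cdot 388 = \frac{7}{8} \cdot 388 = \frac{679}{2}$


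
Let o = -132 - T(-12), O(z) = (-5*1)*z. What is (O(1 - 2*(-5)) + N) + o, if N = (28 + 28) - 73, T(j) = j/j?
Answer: -205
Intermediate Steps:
T(j) = 1
N = -17 (N = 56 - 73 = -17)
O(z) = -5*z
o = -133 (o = -132 - 1*1 = -132 - 1 = -133)
(O(1 - 2*(-5)) + N) + o = (-5*(1 - 2*(-5)) - 17) - 133 = (-5*(1 + 10) - 17) - 133 = (-5*11 - 17) - 133 = (-55 - 17) - 133 = -72 - 133 = -205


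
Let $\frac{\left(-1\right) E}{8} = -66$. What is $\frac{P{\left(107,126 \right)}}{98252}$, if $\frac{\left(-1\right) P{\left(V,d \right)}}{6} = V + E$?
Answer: $- \frac{1905}{49126} \approx -0.038778$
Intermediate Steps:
$E = 528$ ($E = \left(-8\right) \left(-66\right) = 528$)
$P{\left(V,d \right)} = -3168 - 6 V$ ($P{\left(V,d \right)} = - 6 \left(V + 528\right) = - 6 \left(528 + V\right) = -3168 - 6 V$)
$\frac{P{\left(107,126 \right)}}{98252} = \frac{-3168 - 642}{98252} = \left(-3168 - 642\right) \frac{1}{98252} = \left(-3810\right) \frac{1}{98252} = - \frac{1905}{49126}$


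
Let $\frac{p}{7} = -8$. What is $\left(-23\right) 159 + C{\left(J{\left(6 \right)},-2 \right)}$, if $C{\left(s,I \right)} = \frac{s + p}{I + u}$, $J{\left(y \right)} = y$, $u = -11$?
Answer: $- \frac{47491}{13} \approx -3653.2$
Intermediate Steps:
$p = -56$ ($p = 7 \left(-8\right) = -56$)
$C{\left(s,I \right)} = \frac{-56 + s}{-11 + I}$ ($C{\left(s,I \right)} = \frac{s - 56}{I - 11} = \frac{-56 + s}{-11 + I}$)
$\left(-23\right) 159 + C{\left(J{\left(6 \right)},-2 \right)} = \left(-23\right) 159 + \frac{-56 + 6}{-11 - 2} = -3657 + \frac{1}{-13} \left(-50\right) = -3657 - - \frac{50}{13} = -3657 + \frac{50}{13} = - \frac{47491}{13}$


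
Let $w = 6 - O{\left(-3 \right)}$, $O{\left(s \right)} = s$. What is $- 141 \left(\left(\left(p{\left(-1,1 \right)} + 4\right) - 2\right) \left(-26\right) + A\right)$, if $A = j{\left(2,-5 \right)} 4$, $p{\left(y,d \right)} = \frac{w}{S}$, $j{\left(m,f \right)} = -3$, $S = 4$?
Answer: $\frac{34545}{2} \approx 17273.0$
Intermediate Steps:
$w = 9$ ($w = 6 - -3 = 6 + 3 = 9$)
$p{\left(y,d \right)} = \frac{9}{4}$
$A = -12$ ($A = \left(-3\right) 4 = -12$)
$- 141 \left(\left(\left(p{\left(-1,1 \right)} + 4\right) - 2\right) \left(-26\right) + A\right) = - 141 \left(\left(\left(\frac{9}{4} + 4\right) - 2\right) \left(-26\right) - 12\right) = - 141 \left(\left(\frac{25}{4} - 2\right) \left(-26\right) - 12\right) = - 141 \left(\frac{17}{4} \left(-26\right) - 12\right) = - 141 \left(- \frac{221}{2} - 12\right) = \left(-141\right) \left(- \frac{245}{2}\right) = \frac{34545}{2}$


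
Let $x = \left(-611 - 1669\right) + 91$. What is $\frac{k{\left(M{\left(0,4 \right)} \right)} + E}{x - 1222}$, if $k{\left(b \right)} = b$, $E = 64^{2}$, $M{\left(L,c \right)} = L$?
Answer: $- \frac{4096}{3411} \approx -1.2008$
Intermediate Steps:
$x = -2189$ ($x = -2280 + 91 = -2189$)
$E = 4096$
$\frac{k{\left(M{\left(0,4 \right)} \right)} + E}{x - 1222} = \frac{0 + 4096}{-2189 - 1222} = \frac{4096}{-3411} = 4096 \left(- \frac{1}{3411}\right) = - \frac{4096}{3411}$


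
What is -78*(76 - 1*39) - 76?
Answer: -2962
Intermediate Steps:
-78*(76 - 1*39) - 76 = -78*(76 - 39) - 76 = -78*37 - 76 = -2886 - 76 = -2962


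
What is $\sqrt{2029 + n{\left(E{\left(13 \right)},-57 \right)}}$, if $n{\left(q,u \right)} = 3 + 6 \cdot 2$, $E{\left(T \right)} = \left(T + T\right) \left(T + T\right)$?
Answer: $2 \sqrt{511} \approx 45.211$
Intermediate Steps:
$E{\left(T \right)} = 4 T^{2}$ ($E{\left(T \right)} = 2 T 2 T = 4 T^{2}$)
$n{\left(q,u \right)} = 15$ ($n{\left(q,u \right)} = 3 + 12 = 15$)
$\sqrt{2029 + n{\left(E{\left(13 \right)},-57 \right)}} = \sqrt{2029 + 15} = \sqrt{2044} = 2 \sqrt{511}$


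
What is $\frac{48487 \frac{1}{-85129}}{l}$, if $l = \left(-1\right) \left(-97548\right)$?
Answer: $- \frac{48487}{8304163692} \approx -5.8389 \cdot 10^{-6}$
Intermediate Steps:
$l = 97548$
$\frac{48487 \frac{1}{-85129}}{l} = \frac{48487 \frac{1}{-85129}}{97548} = 48487 \left(- \frac{1}{85129}\right) \frac{1}{97548} = \left(- \frac{48487}{85129}\right) \frac{1}{97548} = - \frac{48487}{8304163692}$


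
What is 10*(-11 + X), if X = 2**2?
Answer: -70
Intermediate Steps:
X = 4
10*(-11 + X) = 10*(-11 + 4) = 10*(-7) = -70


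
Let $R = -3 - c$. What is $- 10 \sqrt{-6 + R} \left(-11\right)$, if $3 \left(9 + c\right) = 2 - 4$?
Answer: $\frac{110 \sqrt{6}}{3} \approx 89.815$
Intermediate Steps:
$c = - \frac{29}{3}$ ($c = -9 + \frac{2 - 4}{3} = -9 + \frac{1}{3} \left(-2\right) = -9 - \frac{2}{3} = - \frac{29}{3} \approx -9.6667$)
$R = \frac{20}{3}$ ($R = -3 - - \frac{29}{3} = -3 + \frac{29}{3} = \frac{20}{3} \approx 6.6667$)
$- 10 \sqrt{-6 + R} \left(-11\right) = - 10 \sqrt{-6 + \frac{20}{3}} \left(-11\right) = - 10 \sqrt{\frac{2}{3}} \left(-11\right) = - 10 \frac{\sqrt{6}}{3} \left(-11\right) = - \frac{10 \sqrt{6}}{3} \left(-11\right) = \frac{110 \sqrt{6}}{3}$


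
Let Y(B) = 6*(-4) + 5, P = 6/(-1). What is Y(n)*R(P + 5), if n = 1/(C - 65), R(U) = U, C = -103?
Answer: 19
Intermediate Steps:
P = -6 (P = 6*(-1) = -6)
n = -1/168 (n = 1/(-103 - 65) = 1/(-168) = -1/168 ≈ -0.0059524)
Y(B) = -19 (Y(B) = -24 + 5 = -19)
Y(n)*R(P + 5) = -19*(-6 + 5) = -19*(-1) = 19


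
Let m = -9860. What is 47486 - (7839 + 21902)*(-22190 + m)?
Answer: 953246536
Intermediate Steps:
47486 - (7839 + 21902)*(-22190 + m) = 47486 - (7839 + 21902)*(-22190 - 9860) = 47486 - 29741*(-32050) = 47486 - 1*(-953199050) = 47486 + 953199050 = 953246536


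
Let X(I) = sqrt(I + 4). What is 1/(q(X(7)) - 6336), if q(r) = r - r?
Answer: -1/6336 ≈ -0.00015783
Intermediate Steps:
X(I) = sqrt(4 + I)
q(r) = 0
1/(q(X(7)) - 6336) = 1/(0 - 6336) = 1/(-6336) = -1/6336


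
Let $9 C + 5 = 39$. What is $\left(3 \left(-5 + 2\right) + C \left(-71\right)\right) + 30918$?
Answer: $\frac{275767}{9} \approx 30641.0$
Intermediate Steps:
$C = \frac{34}{9}$ ($C = - \frac{5}{9} + \frac{1}{9} \cdot 39 = - \frac{5}{9} + \frac{13}{3} = \frac{34}{9} \approx 3.7778$)
$\left(3 \left(-5 + 2\right) + C \left(-71\right)\right) + 30918 = \left(3 \left(-5 + 2\right) + \frac{34}{9} \left(-71\right)\right) + 30918 = \left(3 \left(-3\right) - \frac{2414}{9}\right) + 30918 = \left(-9 - \frac{2414}{9}\right) + 30918 = - \frac{2495}{9} + 30918 = \frac{275767}{9}$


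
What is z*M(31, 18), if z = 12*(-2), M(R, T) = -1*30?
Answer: 720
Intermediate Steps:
M(R, T) = -30
z = -24
z*M(31, 18) = -24*(-30) = 720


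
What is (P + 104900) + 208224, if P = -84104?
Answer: 229020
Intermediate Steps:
(P + 104900) + 208224 = (-84104 + 104900) + 208224 = 20796 + 208224 = 229020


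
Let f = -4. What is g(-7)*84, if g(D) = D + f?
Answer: -924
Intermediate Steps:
g(D) = -4 + D (g(D) = D - 4 = -4 + D)
g(-7)*84 = (-4 - 7)*84 = -11*84 = -924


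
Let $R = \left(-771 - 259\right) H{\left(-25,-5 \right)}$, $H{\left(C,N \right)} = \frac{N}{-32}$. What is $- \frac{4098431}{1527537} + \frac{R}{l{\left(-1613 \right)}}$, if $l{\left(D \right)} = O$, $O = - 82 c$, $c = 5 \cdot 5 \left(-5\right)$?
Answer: $- \frac{659586431}{244405920} \approx -2.6987$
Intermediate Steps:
$H{\left(C,N \right)} = - \frac{N}{32}$ ($H{\left(C,N \right)} = N \left(- \frac{1}{32}\right) = - \frac{N}{32}$)
$c = -125$ ($c = 25 \left(-5\right) = -125$)
$R = - \frac{2575}{16}$ ($R = \left(-771 - 259\right) \left(\left(- \frac{1}{32}\right) \left(-5\right)\right) = \left(-1030\right) \frac{5}{32} = - \frac{2575}{16} \approx -160.94$)
$O = 10250$ ($O = \left(-82\right) \left(-125\right) = 10250$)
$l{\left(D \right)} = 10250$
$- \frac{4098431}{1527537} + \frac{R}{l{\left(-1613 \right)}} = - \frac{4098431}{1527537} - \frac{2575}{16 \cdot 10250} = \left(-4098431\right) \frac{1}{1527537} - \frac{103}{6560} = - \frac{4098431}{1527537} - \frac{103}{6560} = - \frac{659586431}{244405920}$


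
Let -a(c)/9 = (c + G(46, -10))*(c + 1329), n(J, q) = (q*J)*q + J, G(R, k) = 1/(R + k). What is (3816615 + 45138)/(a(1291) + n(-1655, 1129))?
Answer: -3861753/2139974945 ≈ -0.0018046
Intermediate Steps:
n(J, q) = J + J*q² (n(J, q) = (J*q)*q + J = J*q² + J = J + J*q²)
a(c) = -9*(1329 + c)*(1/36 + c) (a(c) = -9*(c + 1/(46 - 10))*(c + 1329) = -9*(c + 1/36)*(1329 + c) = -9*(1/36 + c)*(1329 + c) = -9*(1329 + c)*(1/36 + c))
(3816615 + 45138)/(a(1291) + n(-1655, 1129)) = (3816615 + 45138)/((-1329/4 - 9*1291² - 47845/4*1291) - 1655*(1 + 1129²)) = 3861753/((-1329/4 - 9*1666681 - 61767895/4) - 1655*(1 + 1274641)) = 3861753/((-1329/4 - 15000129 - 61767895/4) - 1655*1274642) = 3861753/(-30442435 - 2109532510) = 3861753/(-2139974945) = 3861753*(-1/2139974945) = -3861753/2139974945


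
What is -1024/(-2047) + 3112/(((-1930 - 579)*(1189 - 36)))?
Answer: 2955935784/5921719219 ≈ 0.49917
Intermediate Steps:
-1024/(-2047) + 3112/(((-1930 - 579)*(1189 - 36))) = -1024*(-1/2047) + 3112/((-2509*1153)) = 1024/2047 + 3112/(-2892877) = 1024/2047 + 3112*(-1/2892877) = 1024/2047 - 3112/2892877 = 2955935784/5921719219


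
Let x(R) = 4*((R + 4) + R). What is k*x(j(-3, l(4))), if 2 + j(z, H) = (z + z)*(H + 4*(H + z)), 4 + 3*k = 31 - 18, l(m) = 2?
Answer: 288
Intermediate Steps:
k = 3 (k = -4/3 + (31 - 18)/3 = -4/3 + (⅓)*13 = -4/3 + 13/3 = 3)
j(z, H) = -2 + 2*z*(4*z + 5*H) (j(z, H) = -2 + (z + z)*(H + 4*(H + z)) = -2 + (2*z)*(H + (4*H + 4*z)) = -2 + (2*z)*(4*z + 5*H) = -2 + 2*z*(4*z + 5*H))
x(R) = 16 + 8*R (x(R) = 4*((4 + R) + R) = 4*(4 + 2*R) = 16 + 8*R)
k*x(j(-3, l(4))) = 3*(16 + 8*(-2 + 8*(-3)² + 10*2*(-3))) = 3*(16 + 8*(-2 + 8*9 - 60)) = 3*(16 + 8*(-2 + 72 - 60)) = 3*(16 + 8*10) = 3*(16 + 80) = 3*96 = 288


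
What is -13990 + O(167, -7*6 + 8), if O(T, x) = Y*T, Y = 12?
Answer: -11986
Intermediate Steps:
O(T, x) = 12*T
-13990 + O(167, -7*6 + 8) = -13990 + 12*167 = -13990 + 2004 = -11986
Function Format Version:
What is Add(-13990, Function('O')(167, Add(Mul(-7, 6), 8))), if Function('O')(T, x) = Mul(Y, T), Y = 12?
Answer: -11986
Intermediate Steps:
Function('O')(T, x) = Mul(12, T)
Add(-13990, Function('O')(167, Add(Mul(-7, 6), 8))) = Add(-13990, Mul(12, 167)) = Add(-13990, 2004) = -11986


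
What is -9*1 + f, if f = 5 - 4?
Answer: -8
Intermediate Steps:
f = 1
-9*1 + f = -9*1 + 1 = -9 + 1 = -8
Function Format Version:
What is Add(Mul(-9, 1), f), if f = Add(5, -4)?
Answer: -8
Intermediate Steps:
f = 1
Add(Mul(-9, 1), f) = Add(Mul(-9, 1), 1) = Add(-9, 1) = -8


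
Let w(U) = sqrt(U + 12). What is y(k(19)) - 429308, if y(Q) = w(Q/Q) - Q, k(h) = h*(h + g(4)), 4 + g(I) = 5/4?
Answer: -1718467/4 + sqrt(13) ≈ -4.2961e+5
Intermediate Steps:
g(I) = -11/4 (g(I) = -4 + 5/4 = -11/4)
k(h) = h*(-11/4 + h) (k(h) = h*(h - 11/4) = h*(-11/4 + h))
w(U) = sqrt(12 + U)
y(Q) = sqrt(13) - Q (y(Q) = sqrt(12 + Q/Q) - Q = sqrt(12 + 1) - Q = sqrt(13) - Q)
y(k(19)) - 429308 = (sqrt(13) - 19*(-11 + 4*19)/4) - 429308 = (sqrt(13) - 19*(-11 + 76)/4) - 429308 = (sqrt(13) - 19*65/4) - 429308 = (sqrt(13) - 1*1235/4) - 429308 = (sqrt(13) - 1235/4) - 429308 = (-1235/4 + sqrt(13)) - 429308 = -1718467/4 + sqrt(13)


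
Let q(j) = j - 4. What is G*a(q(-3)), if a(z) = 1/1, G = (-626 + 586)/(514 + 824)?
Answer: -20/669 ≈ -0.029895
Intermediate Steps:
q(j) = -4 + j
G = -20/669 (G = -40/1338 = -40*1/1338 = -20/669 ≈ -0.029895)
a(z) = 1
G*a(q(-3)) = -20/669*1 = -20/669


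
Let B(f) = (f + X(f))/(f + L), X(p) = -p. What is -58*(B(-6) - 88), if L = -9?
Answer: 5104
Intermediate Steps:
B(f) = 0 (B(f) = (f - f)/(f - 9) = 0/(-9 + f) = 0)
-58*(B(-6) - 88) = -58*(0 - 88) = -58*(-88) = 5104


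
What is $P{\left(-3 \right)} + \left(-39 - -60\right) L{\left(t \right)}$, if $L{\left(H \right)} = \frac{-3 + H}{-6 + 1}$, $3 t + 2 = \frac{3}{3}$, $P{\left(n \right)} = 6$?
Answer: $20$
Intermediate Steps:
$t = - \frac{1}{3}$ ($t = - \frac{2}{3} + \frac{3 \cdot \frac{1}{3}}{3} = - \frac{2}{3} + \frac{1}{3} \cdot 1 = - \frac{2}{3} + \frac{1}{3} = - \frac{1}{3} \approx -0.33333$)
$L{\left(H \right)} = \frac{3}{5} - \frac{H}{5}$ ($L{\left(H \right)} = \frac{-3 + H}{-5} = \left(-3 + H\right) \left(- \frac{1}{5}\right) = \frac{3}{5} - \frac{H}{5}$)
$P{\left(-3 \right)} + \left(-39 - -60\right) L{\left(t \right)} = 6 + \left(-39 - -60\right) \left(\frac{3}{5} - - \frac{1}{15}\right) = 6 + \left(-39 + 60\right) \left(\frac{3}{5} + \frac{1}{15}\right) = 6 + 21 \cdot \frac{2}{3} = 6 + 14 = 20$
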